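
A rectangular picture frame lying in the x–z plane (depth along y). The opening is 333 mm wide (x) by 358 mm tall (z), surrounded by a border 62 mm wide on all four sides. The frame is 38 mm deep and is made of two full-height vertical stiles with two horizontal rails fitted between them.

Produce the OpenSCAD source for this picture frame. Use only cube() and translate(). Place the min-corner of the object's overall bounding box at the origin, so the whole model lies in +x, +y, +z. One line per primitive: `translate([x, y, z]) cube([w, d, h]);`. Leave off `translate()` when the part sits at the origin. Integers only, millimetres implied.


cube([62, 38, 482]);
translate([395, 0, 0]) cube([62, 38, 482]);
translate([62, 0, 0]) cube([333, 38, 62]);
translate([62, 0, 420]) cube([333, 38, 62]);


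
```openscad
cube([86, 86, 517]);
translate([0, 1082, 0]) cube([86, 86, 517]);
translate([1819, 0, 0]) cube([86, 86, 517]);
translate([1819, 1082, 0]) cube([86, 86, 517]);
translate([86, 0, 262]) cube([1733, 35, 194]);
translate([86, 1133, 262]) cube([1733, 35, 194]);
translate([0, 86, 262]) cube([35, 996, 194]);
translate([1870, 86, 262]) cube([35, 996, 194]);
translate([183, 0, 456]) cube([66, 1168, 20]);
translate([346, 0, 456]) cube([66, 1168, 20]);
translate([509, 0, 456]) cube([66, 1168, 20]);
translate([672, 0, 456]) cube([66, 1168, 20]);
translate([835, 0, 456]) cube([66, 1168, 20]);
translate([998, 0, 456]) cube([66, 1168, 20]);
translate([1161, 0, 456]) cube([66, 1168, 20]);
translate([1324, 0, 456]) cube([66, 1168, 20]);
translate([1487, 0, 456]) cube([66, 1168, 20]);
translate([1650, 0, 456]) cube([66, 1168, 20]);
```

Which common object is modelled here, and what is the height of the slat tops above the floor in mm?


A bed frame. The slat-top height is 476 mm.

Four posts, four rails, and a row of slats — a bed frame. Slats sit on the rails at z = 262 + 194 = 456; with slat thickness 20, the top is 476 mm.


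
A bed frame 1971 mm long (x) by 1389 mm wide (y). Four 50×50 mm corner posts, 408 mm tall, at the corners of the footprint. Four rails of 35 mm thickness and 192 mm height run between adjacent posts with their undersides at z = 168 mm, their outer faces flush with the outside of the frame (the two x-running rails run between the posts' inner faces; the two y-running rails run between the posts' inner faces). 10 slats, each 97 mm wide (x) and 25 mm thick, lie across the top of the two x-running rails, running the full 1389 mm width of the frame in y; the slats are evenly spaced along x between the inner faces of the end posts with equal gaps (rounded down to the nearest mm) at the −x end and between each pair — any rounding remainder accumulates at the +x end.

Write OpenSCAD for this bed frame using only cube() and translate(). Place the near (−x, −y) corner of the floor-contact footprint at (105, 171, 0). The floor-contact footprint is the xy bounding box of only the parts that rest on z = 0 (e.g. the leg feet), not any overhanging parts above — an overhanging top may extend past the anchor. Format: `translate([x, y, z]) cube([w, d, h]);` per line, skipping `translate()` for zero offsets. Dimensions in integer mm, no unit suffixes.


translate([105, 171, 0]) cube([50, 50, 408]);
translate([105, 1510, 0]) cube([50, 50, 408]);
translate([2026, 171, 0]) cube([50, 50, 408]);
translate([2026, 1510, 0]) cube([50, 50, 408]);
translate([155, 171, 168]) cube([1871, 35, 192]);
translate([155, 1525, 168]) cube([1871, 35, 192]);
translate([105, 221, 168]) cube([35, 1289, 192]);
translate([2041, 221, 168]) cube([35, 1289, 192]);
translate([236, 171, 360]) cube([97, 1389, 25]);
translate([414, 171, 360]) cube([97, 1389, 25]);
translate([592, 171, 360]) cube([97, 1389, 25]);
translate([770, 171, 360]) cube([97, 1389, 25]);
translate([948, 171, 360]) cube([97, 1389, 25]);
translate([1126, 171, 360]) cube([97, 1389, 25]);
translate([1304, 171, 360]) cube([97, 1389, 25]);
translate([1482, 171, 360]) cube([97, 1389, 25]);
translate([1660, 171, 360]) cube([97, 1389, 25]);
translate([1838, 171, 360]) cube([97, 1389, 25]);


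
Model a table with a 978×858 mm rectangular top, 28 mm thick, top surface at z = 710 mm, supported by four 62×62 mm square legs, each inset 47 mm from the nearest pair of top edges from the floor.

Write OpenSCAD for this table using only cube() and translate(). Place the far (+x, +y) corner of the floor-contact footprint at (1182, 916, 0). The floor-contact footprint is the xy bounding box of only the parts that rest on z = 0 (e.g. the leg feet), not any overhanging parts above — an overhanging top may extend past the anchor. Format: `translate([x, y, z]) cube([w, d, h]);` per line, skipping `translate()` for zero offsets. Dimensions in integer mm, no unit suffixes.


translate([251, 105, 682]) cube([978, 858, 28]);
translate([298, 152, 0]) cube([62, 62, 682]);
translate([1120, 152, 0]) cube([62, 62, 682]);
translate([298, 854, 0]) cube([62, 62, 682]);
translate([1120, 854, 0]) cube([62, 62, 682]);


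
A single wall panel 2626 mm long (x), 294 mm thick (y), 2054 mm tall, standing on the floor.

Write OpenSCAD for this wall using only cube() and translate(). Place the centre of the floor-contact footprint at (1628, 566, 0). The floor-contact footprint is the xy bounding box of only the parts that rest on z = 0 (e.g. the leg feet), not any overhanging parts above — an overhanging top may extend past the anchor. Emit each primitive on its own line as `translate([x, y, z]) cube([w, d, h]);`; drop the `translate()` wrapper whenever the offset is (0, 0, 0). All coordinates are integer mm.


translate([315, 419, 0]) cube([2626, 294, 2054]);


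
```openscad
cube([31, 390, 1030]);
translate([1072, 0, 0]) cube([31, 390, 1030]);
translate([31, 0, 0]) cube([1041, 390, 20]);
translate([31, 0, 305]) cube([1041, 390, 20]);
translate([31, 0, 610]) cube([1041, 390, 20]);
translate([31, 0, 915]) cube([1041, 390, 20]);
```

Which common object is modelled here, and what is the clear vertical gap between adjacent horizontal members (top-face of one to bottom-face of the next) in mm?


A bookshelf. The clear shelf gap is 285 mm.

Two tall side panels with 4 horizontal boards between them — a bookshelf. The first two shelf undersides are at z = 0 and z = 305; with shelf thickness 20, the clear gap is 305 − 0 − 20 = 285 mm.


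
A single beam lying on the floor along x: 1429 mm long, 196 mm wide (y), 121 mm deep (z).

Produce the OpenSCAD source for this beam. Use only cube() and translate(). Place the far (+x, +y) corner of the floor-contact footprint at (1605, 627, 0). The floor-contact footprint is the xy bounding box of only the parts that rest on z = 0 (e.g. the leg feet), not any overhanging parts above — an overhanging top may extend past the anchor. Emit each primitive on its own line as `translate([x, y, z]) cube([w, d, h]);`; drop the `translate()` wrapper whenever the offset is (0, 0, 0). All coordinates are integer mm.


translate([176, 431, 0]) cube([1429, 196, 121]);


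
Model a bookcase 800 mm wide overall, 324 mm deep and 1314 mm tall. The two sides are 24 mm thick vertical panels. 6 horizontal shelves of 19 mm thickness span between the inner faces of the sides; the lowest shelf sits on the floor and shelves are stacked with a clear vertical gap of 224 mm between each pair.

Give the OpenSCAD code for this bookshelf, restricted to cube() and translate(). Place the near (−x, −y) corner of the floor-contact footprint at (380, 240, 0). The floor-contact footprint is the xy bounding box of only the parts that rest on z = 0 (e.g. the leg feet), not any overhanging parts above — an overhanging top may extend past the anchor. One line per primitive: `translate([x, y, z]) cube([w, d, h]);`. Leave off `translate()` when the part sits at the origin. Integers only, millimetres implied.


translate([380, 240, 0]) cube([24, 324, 1314]);
translate([1156, 240, 0]) cube([24, 324, 1314]);
translate([404, 240, 0]) cube([752, 324, 19]);
translate([404, 240, 243]) cube([752, 324, 19]);
translate([404, 240, 486]) cube([752, 324, 19]);
translate([404, 240, 729]) cube([752, 324, 19]);
translate([404, 240, 972]) cube([752, 324, 19]);
translate([404, 240, 1215]) cube([752, 324, 19]);


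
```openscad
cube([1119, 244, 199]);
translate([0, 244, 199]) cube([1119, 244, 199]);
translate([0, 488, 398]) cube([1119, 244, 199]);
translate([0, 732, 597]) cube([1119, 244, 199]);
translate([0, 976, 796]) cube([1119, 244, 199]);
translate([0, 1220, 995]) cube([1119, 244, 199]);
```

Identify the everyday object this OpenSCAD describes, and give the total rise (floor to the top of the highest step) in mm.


A staircase. The total rise is 1194 mm.

6 identical blocks, each offset up and back from the previous — a staircase. Each step is 199 mm tall and there are 6 of them, so the total rise is 6 × 199 = 1194 mm.


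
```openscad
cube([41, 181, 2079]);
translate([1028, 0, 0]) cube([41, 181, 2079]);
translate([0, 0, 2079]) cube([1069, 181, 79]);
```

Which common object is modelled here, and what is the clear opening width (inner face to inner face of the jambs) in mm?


A door frame. The clear opening width is 987 mm.

Two 2079 mm tall posts with a header on top — a door frame. The left jamb is 41 mm wide at x = 0; the right jamb starts at x = 1028. The clear opening is 1028 − 41 = 987 mm.


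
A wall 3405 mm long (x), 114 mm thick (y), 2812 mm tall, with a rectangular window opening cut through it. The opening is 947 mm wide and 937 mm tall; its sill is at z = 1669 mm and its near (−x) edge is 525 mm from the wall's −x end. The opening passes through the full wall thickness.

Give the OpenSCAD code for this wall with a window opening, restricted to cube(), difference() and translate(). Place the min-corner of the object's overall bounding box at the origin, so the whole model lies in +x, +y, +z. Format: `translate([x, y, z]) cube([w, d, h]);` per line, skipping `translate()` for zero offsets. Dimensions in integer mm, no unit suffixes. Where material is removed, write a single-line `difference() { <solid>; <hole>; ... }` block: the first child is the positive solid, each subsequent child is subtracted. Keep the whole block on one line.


difference() { cube([3405, 114, 2812]); translate([525, 0, 1669]) cube([947, 114, 937]); }


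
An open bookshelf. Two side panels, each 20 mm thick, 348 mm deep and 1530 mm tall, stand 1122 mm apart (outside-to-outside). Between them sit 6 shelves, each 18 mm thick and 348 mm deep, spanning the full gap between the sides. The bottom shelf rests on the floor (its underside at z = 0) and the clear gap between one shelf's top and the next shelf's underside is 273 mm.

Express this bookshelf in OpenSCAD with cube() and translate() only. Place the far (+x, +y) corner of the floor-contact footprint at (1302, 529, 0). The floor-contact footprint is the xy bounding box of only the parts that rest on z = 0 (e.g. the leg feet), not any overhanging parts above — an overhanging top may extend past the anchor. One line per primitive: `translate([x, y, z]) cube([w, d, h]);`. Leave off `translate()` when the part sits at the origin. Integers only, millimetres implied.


translate([180, 181, 0]) cube([20, 348, 1530]);
translate([1282, 181, 0]) cube([20, 348, 1530]);
translate([200, 181, 0]) cube([1082, 348, 18]);
translate([200, 181, 291]) cube([1082, 348, 18]);
translate([200, 181, 582]) cube([1082, 348, 18]);
translate([200, 181, 873]) cube([1082, 348, 18]);
translate([200, 181, 1164]) cube([1082, 348, 18]);
translate([200, 181, 1455]) cube([1082, 348, 18]);


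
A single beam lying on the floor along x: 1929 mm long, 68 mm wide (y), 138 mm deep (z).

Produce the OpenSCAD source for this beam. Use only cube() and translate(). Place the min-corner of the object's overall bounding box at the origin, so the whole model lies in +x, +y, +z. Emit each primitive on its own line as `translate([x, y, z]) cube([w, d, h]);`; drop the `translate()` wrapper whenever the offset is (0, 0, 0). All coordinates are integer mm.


cube([1929, 68, 138]);


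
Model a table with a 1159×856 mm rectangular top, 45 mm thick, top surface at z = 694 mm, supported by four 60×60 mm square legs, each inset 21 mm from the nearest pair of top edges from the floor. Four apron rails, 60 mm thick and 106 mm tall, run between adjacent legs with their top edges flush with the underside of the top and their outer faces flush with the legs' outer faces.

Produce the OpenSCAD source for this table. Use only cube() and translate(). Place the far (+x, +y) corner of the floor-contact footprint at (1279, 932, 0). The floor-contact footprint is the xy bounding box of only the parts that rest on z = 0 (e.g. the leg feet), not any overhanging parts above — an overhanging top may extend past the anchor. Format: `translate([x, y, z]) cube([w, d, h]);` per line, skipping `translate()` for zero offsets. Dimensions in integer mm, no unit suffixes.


// leg_h = 694 - 45 = 649
// apron z = 649 - 106 = 543
translate([141, 97, 649]) cube([1159, 856, 45]);
translate([162, 118, 0]) cube([60, 60, 649]);
translate([1219, 118, 0]) cube([60, 60, 649]);
translate([162, 872, 0]) cube([60, 60, 649]);
translate([1219, 872, 0]) cube([60, 60, 649]);
translate([222, 118, 543]) cube([997, 60, 106]);
translate([222, 872, 543]) cube([997, 60, 106]);
translate([162, 178, 543]) cube([60, 694, 106]);
translate([1219, 178, 543]) cube([60, 694, 106]);


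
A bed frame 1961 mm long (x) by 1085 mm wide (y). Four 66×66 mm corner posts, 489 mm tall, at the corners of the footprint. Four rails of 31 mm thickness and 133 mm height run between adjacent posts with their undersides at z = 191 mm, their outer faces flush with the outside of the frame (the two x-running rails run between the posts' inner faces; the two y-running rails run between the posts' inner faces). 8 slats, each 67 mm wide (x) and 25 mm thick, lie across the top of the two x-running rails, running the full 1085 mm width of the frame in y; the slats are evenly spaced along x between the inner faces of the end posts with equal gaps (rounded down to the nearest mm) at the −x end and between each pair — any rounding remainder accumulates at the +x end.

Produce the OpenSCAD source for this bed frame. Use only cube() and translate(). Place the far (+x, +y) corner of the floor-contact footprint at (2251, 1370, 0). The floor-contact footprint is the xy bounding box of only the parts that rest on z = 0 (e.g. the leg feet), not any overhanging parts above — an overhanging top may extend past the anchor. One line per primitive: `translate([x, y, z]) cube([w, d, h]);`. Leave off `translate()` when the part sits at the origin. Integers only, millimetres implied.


// slat z = rail_z + rail_h = 191 + 133 = 324
// slat gap = ⌊(1829 − 8·67) / 9⌋ = 143
translate([290, 285, 0]) cube([66, 66, 489]);
translate([290, 1304, 0]) cube([66, 66, 489]);
translate([2185, 285, 0]) cube([66, 66, 489]);
translate([2185, 1304, 0]) cube([66, 66, 489]);
translate([356, 285, 191]) cube([1829, 31, 133]);
translate([356, 1339, 191]) cube([1829, 31, 133]);
translate([290, 351, 191]) cube([31, 953, 133]);
translate([2220, 351, 191]) cube([31, 953, 133]);
translate([499, 285, 324]) cube([67, 1085, 25]);
translate([709, 285, 324]) cube([67, 1085, 25]);
translate([919, 285, 324]) cube([67, 1085, 25]);
translate([1129, 285, 324]) cube([67, 1085, 25]);
translate([1339, 285, 324]) cube([67, 1085, 25]);
translate([1549, 285, 324]) cube([67, 1085, 25]);
translate([1759, 285, 324]) cube([67, 1085, 25]);
translate([1969, 285, 324]) cube([67, 1085, 25]);


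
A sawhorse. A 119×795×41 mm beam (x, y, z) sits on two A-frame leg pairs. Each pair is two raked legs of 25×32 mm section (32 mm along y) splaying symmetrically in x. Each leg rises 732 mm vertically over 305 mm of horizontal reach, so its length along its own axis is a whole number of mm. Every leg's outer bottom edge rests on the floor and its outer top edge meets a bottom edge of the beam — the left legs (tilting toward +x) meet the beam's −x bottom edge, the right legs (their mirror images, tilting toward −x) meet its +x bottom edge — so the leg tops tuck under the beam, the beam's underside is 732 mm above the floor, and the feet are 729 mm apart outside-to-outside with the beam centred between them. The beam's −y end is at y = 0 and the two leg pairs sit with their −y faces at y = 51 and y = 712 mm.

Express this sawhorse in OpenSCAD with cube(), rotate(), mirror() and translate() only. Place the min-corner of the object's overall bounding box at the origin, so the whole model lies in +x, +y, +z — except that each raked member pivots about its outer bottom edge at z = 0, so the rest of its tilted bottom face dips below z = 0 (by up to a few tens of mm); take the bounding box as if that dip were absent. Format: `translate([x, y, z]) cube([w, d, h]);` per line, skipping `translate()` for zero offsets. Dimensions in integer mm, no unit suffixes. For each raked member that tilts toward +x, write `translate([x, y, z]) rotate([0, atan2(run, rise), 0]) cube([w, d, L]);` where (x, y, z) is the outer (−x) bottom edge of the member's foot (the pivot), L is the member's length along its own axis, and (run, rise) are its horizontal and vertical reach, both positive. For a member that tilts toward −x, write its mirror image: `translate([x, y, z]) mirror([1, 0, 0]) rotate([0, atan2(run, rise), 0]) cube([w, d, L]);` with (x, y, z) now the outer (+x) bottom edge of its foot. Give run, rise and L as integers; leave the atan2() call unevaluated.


translate([305, 0, 732]) cube([119, 795, 41]);
translate([0, 51, 0]) rotate([0, atan2(305, 732), 0]) cube([25, 32, 793]);
translate([729, 51, 0]) mirror([1, 0, 0]) rotate([0, atan2(305, 732), 0]) cube([25, 32, 793]);
translate([0, 712, 0]) rotate([0, atan2(305, 732), 0]) cube([25, 32, 793]);
translate([729, 712, 0]) mirror([1, 0, 0]) rotate([0, atan2(305, 732), 0]) cube([25, 32, 793]);


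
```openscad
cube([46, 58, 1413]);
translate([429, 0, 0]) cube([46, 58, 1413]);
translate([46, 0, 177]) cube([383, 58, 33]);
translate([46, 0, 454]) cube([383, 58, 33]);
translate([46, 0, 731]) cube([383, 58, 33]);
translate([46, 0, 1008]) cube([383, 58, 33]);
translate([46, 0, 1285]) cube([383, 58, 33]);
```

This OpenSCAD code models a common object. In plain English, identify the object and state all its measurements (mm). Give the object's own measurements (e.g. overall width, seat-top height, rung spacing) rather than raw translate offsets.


A straight ladder. Two 46×58 mm vertical rails, 1413 mm tall, stand 475 mm apart (outside-to-outside) with their front faces coplanar on the −y side. 5 rungs, each 58 mm deep and 33 mm tall, span between the inner faces of the rails, front faces flush with the rails. The lowest rung's underside is at z = 177 mm and rungs are spaced 277 mm apart (underside to underside).


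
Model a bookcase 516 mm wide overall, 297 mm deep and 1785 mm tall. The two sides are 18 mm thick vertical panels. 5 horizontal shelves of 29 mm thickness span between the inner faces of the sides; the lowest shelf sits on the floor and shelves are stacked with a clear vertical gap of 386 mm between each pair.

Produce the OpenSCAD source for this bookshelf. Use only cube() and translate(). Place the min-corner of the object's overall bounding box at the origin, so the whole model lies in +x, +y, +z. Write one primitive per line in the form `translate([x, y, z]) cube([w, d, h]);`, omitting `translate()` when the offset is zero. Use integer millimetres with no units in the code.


cube([18, 297, 1785]);
translate([498, 0, 0]) cube([18, 297, 1785]);
translate([18, 0, 0]) cube([480, 297, 29]);
translate([18, 0, 415]) cube([480, 297, 29]);
translate([18, 0, 830]) cube([480, 297, 29]);
translate([18, 0, 1245]) cube([480, 297, 29]);
translate([18, 0, 1660]) cube([480, 297, 29]);


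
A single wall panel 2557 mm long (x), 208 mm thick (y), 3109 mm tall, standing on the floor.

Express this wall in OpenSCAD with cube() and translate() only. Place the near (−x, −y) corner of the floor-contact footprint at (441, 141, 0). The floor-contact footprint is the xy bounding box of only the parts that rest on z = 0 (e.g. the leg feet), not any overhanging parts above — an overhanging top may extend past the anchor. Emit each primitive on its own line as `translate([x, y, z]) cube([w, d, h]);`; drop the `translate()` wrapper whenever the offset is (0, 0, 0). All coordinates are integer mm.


translate([441, 141, 0]) cube([2557, 208, 3109]);


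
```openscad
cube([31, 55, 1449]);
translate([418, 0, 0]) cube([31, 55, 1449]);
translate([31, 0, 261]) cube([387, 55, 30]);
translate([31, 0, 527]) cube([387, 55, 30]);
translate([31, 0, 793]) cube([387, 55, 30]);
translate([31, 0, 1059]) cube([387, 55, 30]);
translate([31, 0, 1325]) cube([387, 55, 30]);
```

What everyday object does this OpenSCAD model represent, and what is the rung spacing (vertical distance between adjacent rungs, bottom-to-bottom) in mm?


A ladder. The rung spacing is 266 mm.

Two tall 31×55 posts with 5 short bars between them — a ladder. Adjacent rungs sit at z = 261 and z = 527, so the spacing is 527 − 261 = 266 mm.


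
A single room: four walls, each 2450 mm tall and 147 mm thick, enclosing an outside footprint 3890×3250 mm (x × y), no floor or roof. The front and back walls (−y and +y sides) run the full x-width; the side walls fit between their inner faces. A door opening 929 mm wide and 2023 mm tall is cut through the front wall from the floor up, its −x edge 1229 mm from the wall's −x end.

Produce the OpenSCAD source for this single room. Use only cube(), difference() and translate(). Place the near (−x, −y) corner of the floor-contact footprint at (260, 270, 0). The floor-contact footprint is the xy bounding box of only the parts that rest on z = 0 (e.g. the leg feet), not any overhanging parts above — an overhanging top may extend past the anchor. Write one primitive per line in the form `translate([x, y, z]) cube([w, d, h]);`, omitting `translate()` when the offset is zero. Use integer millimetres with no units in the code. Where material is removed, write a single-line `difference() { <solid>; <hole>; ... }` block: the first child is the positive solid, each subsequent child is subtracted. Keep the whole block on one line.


difference() { translate([260, 270, 0]) cube([3890, 147, 2450]); translate([1489, 270, 0]) cube([929, 147, 2023]); }
translate([260, 3373, 0]) cube([3890, 147, 2450]);
translate([260, 417, 0]) cube([147, 2956, 2450]);
translate([4003, 417, 0]) cube([147, 2956, 2450]);


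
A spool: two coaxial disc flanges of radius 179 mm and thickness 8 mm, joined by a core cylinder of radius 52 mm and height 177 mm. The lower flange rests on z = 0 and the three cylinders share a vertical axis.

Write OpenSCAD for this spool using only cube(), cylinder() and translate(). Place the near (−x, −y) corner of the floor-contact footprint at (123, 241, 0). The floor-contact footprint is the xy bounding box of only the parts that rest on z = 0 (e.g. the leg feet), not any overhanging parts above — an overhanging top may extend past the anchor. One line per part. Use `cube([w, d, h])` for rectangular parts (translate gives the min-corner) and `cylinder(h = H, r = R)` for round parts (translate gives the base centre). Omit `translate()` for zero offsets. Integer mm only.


translate([302, 420, 0]) cylinder(h = 8, r = 179);
translate([302, 420, 8]) cylinder(h = 177, r = 52);
translate([302, 420, 185]) cylinder(h = 8, r = 179);


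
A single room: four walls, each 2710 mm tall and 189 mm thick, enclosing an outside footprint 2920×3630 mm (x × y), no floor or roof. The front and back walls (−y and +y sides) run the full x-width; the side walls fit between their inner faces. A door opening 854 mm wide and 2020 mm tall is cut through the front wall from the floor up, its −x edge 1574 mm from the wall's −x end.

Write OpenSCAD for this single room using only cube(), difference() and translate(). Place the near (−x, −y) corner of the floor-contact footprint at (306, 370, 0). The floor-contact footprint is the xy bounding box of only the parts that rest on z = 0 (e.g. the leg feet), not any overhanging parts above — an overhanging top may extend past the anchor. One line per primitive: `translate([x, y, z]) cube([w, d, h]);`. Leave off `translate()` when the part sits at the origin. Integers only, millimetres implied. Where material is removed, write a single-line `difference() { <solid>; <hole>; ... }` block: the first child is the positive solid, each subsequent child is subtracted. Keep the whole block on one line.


difference() { translate([306, 370, 0]) cube([2920, 189, 2710]); translate([1880, 370, 0]) cube([854, 189, 2020]); }
translate([306, 3811, 0]) cube([2920, 189, 2710]);
translate([306, 559, 0]) cube([189, 3252, 2710]);
translate([3037, 559, 0]) cube([189, 3252, 2710]);


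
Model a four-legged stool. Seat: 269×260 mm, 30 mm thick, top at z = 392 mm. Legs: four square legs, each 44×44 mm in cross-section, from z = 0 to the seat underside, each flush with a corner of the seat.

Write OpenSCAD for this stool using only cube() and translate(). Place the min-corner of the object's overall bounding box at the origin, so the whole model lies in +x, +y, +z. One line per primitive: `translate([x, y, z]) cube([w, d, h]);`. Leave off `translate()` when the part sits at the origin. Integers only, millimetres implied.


translate([0, 0, 362]) cube([269, 260, 30]);
cube([44, 44, 362]);
translate([225, 0, 0]) cube([44, 44, 362]);
translate([0, 216, 0]) cube([44, 44, 362]);
translate([225, 216, 0]) cube([44, 44, 362]);


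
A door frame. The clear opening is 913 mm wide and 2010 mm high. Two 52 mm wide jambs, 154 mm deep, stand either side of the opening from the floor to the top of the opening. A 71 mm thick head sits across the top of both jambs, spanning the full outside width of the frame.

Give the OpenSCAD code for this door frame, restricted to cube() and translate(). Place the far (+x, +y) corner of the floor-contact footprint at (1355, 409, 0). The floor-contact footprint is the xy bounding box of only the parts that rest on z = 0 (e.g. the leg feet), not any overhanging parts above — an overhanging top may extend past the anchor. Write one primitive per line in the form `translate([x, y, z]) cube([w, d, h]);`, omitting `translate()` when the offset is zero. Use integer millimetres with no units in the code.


translate([338, 255, 0]) cube([52, 154, 2010]);
translate([1303, 255, 0]) cube([52, 154, 2010]);
translate([338, 255, 2010]) cube([1017, 154, 71]);


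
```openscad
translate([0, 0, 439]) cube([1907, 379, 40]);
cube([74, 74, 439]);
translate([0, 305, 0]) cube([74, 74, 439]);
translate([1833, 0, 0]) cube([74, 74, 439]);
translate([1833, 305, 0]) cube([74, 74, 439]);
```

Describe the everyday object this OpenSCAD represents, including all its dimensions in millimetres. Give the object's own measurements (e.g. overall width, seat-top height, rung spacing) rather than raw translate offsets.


A bench: a 1907×379 mm seat slab, 40 mm thick, top at z = 479 mm, on four 74×74 mm square legs flush with the seat corners and standing on z = 0.


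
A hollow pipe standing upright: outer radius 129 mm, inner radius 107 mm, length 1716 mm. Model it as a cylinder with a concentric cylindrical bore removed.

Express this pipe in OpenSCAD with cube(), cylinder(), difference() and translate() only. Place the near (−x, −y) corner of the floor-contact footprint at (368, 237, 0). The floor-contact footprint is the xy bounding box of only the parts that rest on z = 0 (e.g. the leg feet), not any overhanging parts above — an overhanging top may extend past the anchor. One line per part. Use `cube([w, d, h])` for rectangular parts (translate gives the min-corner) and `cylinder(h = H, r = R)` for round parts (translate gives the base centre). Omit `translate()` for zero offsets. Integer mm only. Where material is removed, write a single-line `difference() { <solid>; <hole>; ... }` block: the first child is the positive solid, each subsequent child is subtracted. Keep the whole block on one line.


difference() { translate([497, 366, 0]) cylinder(h = 1716, r = 129); translate([497, 366, 0]) cylinder(h = 1716, r = 107); }


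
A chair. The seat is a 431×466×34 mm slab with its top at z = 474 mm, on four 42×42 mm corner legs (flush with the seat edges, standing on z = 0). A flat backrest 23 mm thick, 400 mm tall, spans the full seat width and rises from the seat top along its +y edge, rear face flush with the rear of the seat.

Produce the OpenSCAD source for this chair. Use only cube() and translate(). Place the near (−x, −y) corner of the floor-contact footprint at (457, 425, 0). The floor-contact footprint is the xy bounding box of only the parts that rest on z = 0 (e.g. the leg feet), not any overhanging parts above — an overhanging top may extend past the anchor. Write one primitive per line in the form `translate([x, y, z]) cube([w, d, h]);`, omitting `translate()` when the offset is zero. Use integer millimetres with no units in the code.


translate([457, 425, 440]) cube([431, 466, 34]);
translate([457, 425, 0]) cube([42, 42, 440]);
translate([846, 425, 0]) cube([42, 42, 440]);
translate([457, 849, 0]) cube([42, 42, 440]);
translate([846, 849, 0]) cube([42, 42, 440]);
translate([457, 868, 474]) cube([431, 23, 400]);


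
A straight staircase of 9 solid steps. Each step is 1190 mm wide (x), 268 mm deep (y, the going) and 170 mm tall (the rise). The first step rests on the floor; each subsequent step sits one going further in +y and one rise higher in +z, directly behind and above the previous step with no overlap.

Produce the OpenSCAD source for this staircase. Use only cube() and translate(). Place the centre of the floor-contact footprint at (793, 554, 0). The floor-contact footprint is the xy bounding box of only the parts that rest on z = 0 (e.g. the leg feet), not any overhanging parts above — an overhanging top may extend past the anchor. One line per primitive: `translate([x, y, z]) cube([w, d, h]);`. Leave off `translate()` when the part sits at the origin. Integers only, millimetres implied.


translate([198, 420, 0]) cube([1190, 268, 170]);
translate([198, 688, 170]) cube([1190, 268, 170]);
translate([198, 956, 340]) cube([1190, 268, 170]);
translate([198, 1224, 510]) cube([1190, 268, 170]);
translate([198, 1492, 680]) cube([1190, 268, 170]);
translate([198, 1760, 850]) cube([1190, 268, 170]);
translate([198, 2028, 1020]) cube([1190, 268, 170]);
translate([198, 2296, 1190]) cube([1190, 268, 170]);
translate([198, 2564, 1360]) cube([1190, 268, 170]);


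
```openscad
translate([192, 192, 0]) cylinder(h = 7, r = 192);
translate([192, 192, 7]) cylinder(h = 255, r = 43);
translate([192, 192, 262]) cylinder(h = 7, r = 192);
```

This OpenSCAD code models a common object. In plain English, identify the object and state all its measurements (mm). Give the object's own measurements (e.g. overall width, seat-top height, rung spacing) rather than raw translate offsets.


A spool: two coaxial disc flanges of radius 192 mm and thickness 7 mm, joined by a core cylinder of radius 43 mm and height 255 mm. The lower flange rests on z = 0 and the three cylinders share a vertical axis.


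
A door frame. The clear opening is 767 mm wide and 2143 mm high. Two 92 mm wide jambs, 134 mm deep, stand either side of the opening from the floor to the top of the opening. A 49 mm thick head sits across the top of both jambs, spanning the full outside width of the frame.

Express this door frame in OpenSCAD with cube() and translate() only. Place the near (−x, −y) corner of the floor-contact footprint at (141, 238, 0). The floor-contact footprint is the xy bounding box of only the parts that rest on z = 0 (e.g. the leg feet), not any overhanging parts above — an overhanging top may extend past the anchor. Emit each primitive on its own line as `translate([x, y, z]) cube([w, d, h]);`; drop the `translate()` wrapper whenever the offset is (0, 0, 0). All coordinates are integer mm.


translate([141, 238, 0]) cube([92, 134, 2143]);
translate([1000, 238, 0]) cube([92, 134, 2143]);
translate([141, 238, 2143]) cube([951, 134, 49]);


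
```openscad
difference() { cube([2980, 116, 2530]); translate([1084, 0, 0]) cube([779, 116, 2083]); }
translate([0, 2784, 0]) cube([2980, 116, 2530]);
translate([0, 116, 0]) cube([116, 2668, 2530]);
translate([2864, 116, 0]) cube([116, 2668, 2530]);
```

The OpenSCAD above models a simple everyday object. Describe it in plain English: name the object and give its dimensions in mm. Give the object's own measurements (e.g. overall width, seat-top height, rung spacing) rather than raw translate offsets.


A single room: four walls, each 2530 mm tall and 116 mm thick, enclosing an outside footprint 2980×2900 mm (x × y), no floor or roof. The front and back walls (−y and +y sides) run the full x-width; the side walls fit between their inner faces. A door opening 779 mm wide and 2083 mm tall is cut through the front wall from the floor up, its −x edge 1084 mm from the wall's −x end.


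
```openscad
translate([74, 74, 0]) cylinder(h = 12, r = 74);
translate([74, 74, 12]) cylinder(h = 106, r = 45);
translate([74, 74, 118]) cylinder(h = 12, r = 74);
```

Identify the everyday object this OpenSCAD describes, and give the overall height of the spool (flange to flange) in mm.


A spool. The overall height is 130 mm.

Three coaxial cylinders, large–small–large — a spool. Two 12 mm flanges and a 106 mm core give 12 + 106 + 12 = 130 mm.


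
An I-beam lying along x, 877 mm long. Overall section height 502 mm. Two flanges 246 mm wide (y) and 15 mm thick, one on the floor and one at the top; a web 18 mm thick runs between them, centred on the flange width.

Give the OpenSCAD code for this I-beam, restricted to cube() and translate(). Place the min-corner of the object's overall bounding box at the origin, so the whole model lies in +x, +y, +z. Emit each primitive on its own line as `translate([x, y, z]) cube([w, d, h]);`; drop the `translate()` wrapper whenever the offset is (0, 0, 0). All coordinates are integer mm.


cube([877, 246, 15]);
translate([0, 114, 15]) cube([877, 18, 472]);
translate([0, 0, 487]) cube([877, 246, 15]);


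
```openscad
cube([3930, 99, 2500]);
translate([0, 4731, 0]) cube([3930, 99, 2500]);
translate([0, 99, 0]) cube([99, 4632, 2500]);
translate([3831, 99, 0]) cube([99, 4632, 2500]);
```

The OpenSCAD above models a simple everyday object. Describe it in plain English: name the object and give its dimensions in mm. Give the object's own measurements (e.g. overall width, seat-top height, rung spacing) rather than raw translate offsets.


The wall frame of a small rectangular building: four walls, each 2500 mm tall and 99 mm thick, enclosing a footprint 3930 mm (x) by 4830 mm (y) outside-to-outside, with no floor or roof. The front and back walls (the −y and +y sides) span the full width; the two side walls fit between them.


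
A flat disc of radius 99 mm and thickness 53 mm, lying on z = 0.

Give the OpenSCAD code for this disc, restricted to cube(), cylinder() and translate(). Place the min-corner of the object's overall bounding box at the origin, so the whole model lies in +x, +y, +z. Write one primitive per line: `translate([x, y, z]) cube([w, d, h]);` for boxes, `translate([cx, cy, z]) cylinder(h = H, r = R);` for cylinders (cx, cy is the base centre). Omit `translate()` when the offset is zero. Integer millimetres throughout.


translate([99, 99, 0]) cylinder(h = 53, r = 99);


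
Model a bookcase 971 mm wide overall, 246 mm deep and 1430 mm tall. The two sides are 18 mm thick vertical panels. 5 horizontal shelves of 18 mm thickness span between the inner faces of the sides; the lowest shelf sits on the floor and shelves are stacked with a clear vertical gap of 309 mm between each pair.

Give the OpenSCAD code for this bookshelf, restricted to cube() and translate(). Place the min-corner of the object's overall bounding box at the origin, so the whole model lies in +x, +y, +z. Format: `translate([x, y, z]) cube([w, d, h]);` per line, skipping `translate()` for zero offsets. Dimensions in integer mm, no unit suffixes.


cube([18, 246, 1430]);
translate([953, 0, 0]) cube([18, 246, 1430]);
translate([18, 0, 0]) cube([935, 246, 18]);
translate([18, 0, 327]) cube([935, 246, 18]);
translate([18, 0, 654]) cube([935, 246, 18]);
translate([18, 0, 981]) cube([935, 246, 18]);
translate([18, 0, 1308]) cube([935, 246, 18]);


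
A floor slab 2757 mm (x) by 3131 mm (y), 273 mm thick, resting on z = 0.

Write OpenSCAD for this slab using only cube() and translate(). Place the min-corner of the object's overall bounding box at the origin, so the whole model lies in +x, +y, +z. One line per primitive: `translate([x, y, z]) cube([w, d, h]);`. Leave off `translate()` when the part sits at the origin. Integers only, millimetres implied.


cube([2757, 3131, 273]);


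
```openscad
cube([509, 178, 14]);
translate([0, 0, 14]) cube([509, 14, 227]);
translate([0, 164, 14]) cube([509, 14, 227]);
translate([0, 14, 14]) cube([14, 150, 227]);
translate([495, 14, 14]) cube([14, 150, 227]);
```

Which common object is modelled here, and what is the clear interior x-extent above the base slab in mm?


An open box. The internal width is 481 mm.

A 509×178 base slab with four walls standing on it — an open box. The base is 509 mm wide and the walls are 14 mm thick, so the internal width is 509 − 2 × 14 = 481 mm.


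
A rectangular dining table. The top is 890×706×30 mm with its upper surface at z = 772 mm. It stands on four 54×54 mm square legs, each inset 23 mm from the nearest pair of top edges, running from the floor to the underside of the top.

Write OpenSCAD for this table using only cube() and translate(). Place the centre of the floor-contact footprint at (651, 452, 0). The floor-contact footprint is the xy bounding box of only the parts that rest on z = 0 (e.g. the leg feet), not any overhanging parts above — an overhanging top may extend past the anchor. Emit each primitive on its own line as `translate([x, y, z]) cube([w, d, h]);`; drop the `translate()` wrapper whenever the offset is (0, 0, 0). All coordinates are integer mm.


translate([206, 99, 742]) cube([890, 706, 30]);
translate([229, 122, 0]) cube([54, 54, 742]);
translate([1019, 122, 0]) cube([54, 54, 742]);
translate([229, 728, 0]) cube([54, 54, 742]);
translate([1019, 728, 0]) cube([54, 54, 742]);


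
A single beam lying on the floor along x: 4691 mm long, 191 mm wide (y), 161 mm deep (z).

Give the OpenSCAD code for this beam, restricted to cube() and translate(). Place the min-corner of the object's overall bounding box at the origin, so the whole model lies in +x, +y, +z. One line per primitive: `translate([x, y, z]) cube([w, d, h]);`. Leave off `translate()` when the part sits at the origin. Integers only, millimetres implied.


cube([4691, 191, 161]);


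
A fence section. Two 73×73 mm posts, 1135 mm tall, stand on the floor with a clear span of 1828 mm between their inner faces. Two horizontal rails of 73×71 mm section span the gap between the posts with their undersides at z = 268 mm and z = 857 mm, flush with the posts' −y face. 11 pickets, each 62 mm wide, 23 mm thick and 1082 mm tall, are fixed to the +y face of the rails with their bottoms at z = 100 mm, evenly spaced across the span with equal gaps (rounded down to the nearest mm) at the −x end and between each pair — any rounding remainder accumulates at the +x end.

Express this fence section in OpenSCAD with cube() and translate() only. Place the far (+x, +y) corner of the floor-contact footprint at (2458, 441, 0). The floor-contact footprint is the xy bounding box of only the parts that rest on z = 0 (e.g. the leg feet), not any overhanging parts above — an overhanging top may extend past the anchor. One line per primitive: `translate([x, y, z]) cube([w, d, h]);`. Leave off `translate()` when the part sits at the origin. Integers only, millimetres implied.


translate([484, 368, 0]) cube([73, 73, 1135]);
translate([2385, 368, 0]) cube([73, 73, 1135]);
translate([557, 368, 268]) cube([1828, 73, 71]);
translate([557, 368, 857]) cube([1828, 73, 71]);
translate([652, 441, 100]) cube([62, 23, 1082]);
translate([809, 441, 100]) cube([62, 23, 1082]);
translate([966, 441, 100]) cube([62, 23, 1082]);
translate([1123, 441, 100]) cube([62, 23, 1082]);
translate([1280, 441, 100]) cube([62, 23, 1082]);
translate([1437, 441, 100]) cube([62, 23, 1082]);
translate([1594, 441, 100]) cube([62, 23, 1082]);
translate([1751, 441, 100]) cube([62, 23, 1082]);
translate([1908, 441, 100]) cube([62, 23, 1082]);
translate([2065, 441, 100]) cube([62, 23, 1082]);
translate([2222, 441, 100]) cube([62, 23, 1082]);
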